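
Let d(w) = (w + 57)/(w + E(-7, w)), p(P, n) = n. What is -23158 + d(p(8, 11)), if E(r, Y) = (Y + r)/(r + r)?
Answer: -1736374/75 ≈ -23152.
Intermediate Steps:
E(r, Y) = (Y + r)/(2*r) (E(r, Y) = (Y + r)/((2*r)) = (Y + r)*(1/(2*r)) = (Y + r)/(2*r))
d(w) = (57 + w)/(½ + 13*w/14) (d(w) = (w + 57)/(w + (½)*(w - 7)/(-7)) = (57 + w)/(w + (½)*(-⅐)*(-7 + w)) = (57 + w)/(w + (½ - w/14)) = (57 + w)/(½ + 13*w/14))
-23158 + d(p(8, 11)) = -23158 + 14*(57 + 11)/(7 + 13*11) = -23158 + 14*68/(7 + 143) = -23158 + 14*68/150 = -23158 + 14*(1/150)*68 = -23158 + 476/75 = -1736374/75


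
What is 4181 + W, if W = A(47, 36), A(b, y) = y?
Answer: 4217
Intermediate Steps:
W = 36
4181 + W = 4181 + 36 = 4217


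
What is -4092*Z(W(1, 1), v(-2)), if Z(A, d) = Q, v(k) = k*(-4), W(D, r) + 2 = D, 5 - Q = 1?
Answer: -16368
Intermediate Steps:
Q = 4 (Q = 5 - 1*1 = 5 - 1 = 4)
W(D, r) = -2 + D
v(k) = -4*k
Z(A, d) = 4
-4092*Z(W(1, 1), v(-2)) = -4092*4 = -16368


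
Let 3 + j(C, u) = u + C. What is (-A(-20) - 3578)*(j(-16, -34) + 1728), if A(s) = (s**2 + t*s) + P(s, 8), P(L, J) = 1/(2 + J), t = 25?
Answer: -11651635/2 ≈ -5.8258e+6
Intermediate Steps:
j(C, u) = -3 + C + u (j(C, u) = -3 + (u + C) = -3 + (C + u) = -3 + C + u)
A(s) = 1/10 + s**2 + 25*s (A(s) = (s**2 + 25*s) + 1/(2 + 8) = (s**2 + 25*s) + 1/10 = 1/10 + s**2 + 25*s)
(-A(-20) - 3578)*(j(-16, -34) + 1728) = (-(1/10 + (-20)**2 + 25*(-20)) - 3578)*((-3 - 16 - 34) + 1728) = (-(1/10 + 400 - 500) - 3578)*(-53 + 1728) = (-1*(-999/10) - 3578)*1675 = (999/10 - 3578)*1675 = -34781/10*1675 = -11651635/2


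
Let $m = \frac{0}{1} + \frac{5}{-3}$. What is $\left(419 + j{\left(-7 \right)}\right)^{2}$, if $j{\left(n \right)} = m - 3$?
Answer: $\frac{1545049}{9} \approx 1.7167 \cdot 10^{5}$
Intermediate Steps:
$m = - \frac{5}{3}$ ($m = 0 \cdot 1 + 5 \left(- \frac{1}{3}\right) = 0 - \frac{5}{3} = - \frac{5}{3} \approx -1.6667$)
$j{\left(n \right)} = - \frac{14}{3}$ ($j{\left(n \right)} = - \frac{5}{3} - 3 = - \frac{14}{3}$)
$\left(419 + j{\left(-7 \right)}\right)^{2} = \left(419 - \frac{14}{3}\right)^{2} = \left(\frac{1243}{3}\right)^{2} = \frac{1545049}{9}$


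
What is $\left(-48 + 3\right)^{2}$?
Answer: $2025$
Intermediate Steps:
$\left(-48 + 3\right)^{2} = \left(-45\right)^{2} = 2025$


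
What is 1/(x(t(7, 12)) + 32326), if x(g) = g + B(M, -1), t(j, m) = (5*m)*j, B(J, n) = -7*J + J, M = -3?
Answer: 1/32764 ≈ 3.0521e-5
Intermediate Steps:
B(J, n) = -6*J
t(j, m) = 5*j*m
x(g) = 18 + g (x(g) = g - 6*(-3) = g + 18 = 18 + g)
1/(x(t(7, 12)) + 32326) = 1/((18 + 5*7*12) + 32326) = 1/((18 + 420) + 32326) = 1/(438 + 32326) = 1/32764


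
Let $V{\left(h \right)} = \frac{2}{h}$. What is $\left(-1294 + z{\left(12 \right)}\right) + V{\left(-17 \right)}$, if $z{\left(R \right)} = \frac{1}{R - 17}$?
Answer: $- \frac{110017}{85} \approx -1294.3$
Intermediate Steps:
$z{\left(R \right)} = \frac{1}{-17 + R}$
$\left(-1294 + z{\left(12 \right)}\right) + V{\left(-17 \right)} = \left(-1294 + \frac{1}{-17 + 12}\right) + \frac{2}{-17} = \left(-1294 + \frac{1}{-5}\right) + 2 \left(- \frac{1}{17}\right) = \left(-1294 - \frac{1}{5}\right) - \frac{2}{17} = - \frac{6471}{5} - \frac{2}{17} = - \frac{110017}{85}$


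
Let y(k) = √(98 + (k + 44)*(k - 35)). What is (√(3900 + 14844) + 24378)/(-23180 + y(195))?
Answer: -(24378 + 2*√4686)/(23180 - √38338) ≈ -1.0666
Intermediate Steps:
y(k) = √(98 + (-35 + k)*(44 + k)) (y(k) = √(98 + (44 + k)*(-35 + k)) = √(98 + (-35 + k)*(44 + k)))
(√(3900 + 14844) + 24378)/(-23180 + y(195)) = (√(3900 + 14844) + 24378)/(-23180 + √(-1442 + 195² + 9*195)) = (√18744 + 24378)/(-23180 + √(-1442 + 38025 + 1755)) = (2*√4686 + 24378)/(-23180 + √38338) = (24378 + 2*√4686)/(-23180 + √38338)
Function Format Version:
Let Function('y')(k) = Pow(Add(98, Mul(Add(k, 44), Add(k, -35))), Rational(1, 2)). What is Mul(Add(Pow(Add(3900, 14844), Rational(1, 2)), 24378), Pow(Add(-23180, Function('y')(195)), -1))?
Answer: Mul(-1, Pow(Add(23180, Mul(-1, Pow(38338, Rational(1, 2)))), -1), Add(24378, Mul(2, Pow(4686, Rational(1, 2))))) ≈ -1.0666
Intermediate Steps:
Function('y')(k) = Pow(Add(98, Mul(Add(-35, k), Add(44, k))), Rational(1, 2)) (Function('y')(k) = Pow(Add(98, Mul(Add(44, k), Add(-35, k))), Rational(1, 2)) = Pow(Add(98, Mul(Add(-35, k), Add(44, k))), Rational(1, 2)))
Mul(Add(Pow(Add(3900, 14844), Rational(1, 2)), 24378), Pow(Add(-23180, Function('y')(195)), -1)) = Mul(Add(Pow(Add(3900, 14844), Rational(1, 2)), 24378), Pow(Add(-23180, Pow(Add(-1442, Pow(195, 2), Mul(9, 195)), Rational(1, 2))), -1)) = Mul(Add(Pow(18744, Rational(1, 2)), 24378), Pow(Add(-23180, Pow(Add(-1442, 38025, 1755), Rational(1, 2))), -1)) = Mul(Add(Mul(2, Pow(4686, Rational(1, 2))), 24378), Pow(Add(-23180, Pow(38338, Rational(1, 2))), -1)) = Mul(Add(24378, Mul(2, Pow(4686, Rational(1, 2)))), Pow(Add(-23180, Pow(38338, Rational(1, 2))), -1)) = Mul(Pow(Add(-23180, Pow(38338, Rational(1, 2))), -1), Add(24378, Mul(2, Pow(4686, Rational(1, 2)))))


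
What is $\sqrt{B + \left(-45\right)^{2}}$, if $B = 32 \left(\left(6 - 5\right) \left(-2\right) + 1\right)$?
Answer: $\sqrt{1993} \approx 44.643$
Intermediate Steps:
$B = -32$ ($B = 32 \left(1 \left(-2\right) + 1\right) = 32 \left(-2 + 1\right) = 32 \left(-1\right) = -32$)
$\sqrt{B + \left(-45\right)^{2}} = \sqrt{-32 + \left(-45\right)^{2}} = \sqrt{-32 + 2025} = \sqrt{1993}$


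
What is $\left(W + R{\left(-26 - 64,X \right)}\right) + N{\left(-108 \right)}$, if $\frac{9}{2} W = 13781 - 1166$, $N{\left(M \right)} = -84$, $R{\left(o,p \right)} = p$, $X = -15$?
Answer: $\frac{8113}{3} \approx 2704.3$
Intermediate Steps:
$W = \frac{8410}{3}$ ($W = \frac{2 \left(13781 - 1166\right)}{9} = \frac{2}{9} \cdot 12615 = \frac{8410}{3} \approx 2803.3$)
$\left(W + R{\left(-26 - 64,X \right)}\right) + N{\left(-108 \right)} = \left(\frac{8410}{3} - 15\right) - 84 = \frac{8365}{3} - 84 = \frac{8113}{3}$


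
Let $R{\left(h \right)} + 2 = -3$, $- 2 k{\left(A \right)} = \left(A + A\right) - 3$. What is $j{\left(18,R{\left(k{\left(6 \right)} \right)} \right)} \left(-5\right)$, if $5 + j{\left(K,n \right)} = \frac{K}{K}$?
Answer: $20$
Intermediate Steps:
$k{\left(A \right)} = \frac{3}{2} - A$ ($k{\left(A \right)} = - \frac{\left(A + A\right) - 3}{2} = - \frac{2 A - 3}{2} = - \frac{-3 + 2 A}{2} = \frac{3}{2} - A$)
$R{\left(h \right)} = -5$ ($R{\left(h \right)} = -2 - 3 = -5$)
$j{\left(K,n \right)} = -4$ ($j{\left(K,n \right)} = -5 + \frac{K}{K} = -5 + 1 = -4$)
$j{\left(18,R{\left(k{\left(6 \right)} \right)} \right)} \left(-5\right) = \left(-4\right) \left(-5\right) = 20$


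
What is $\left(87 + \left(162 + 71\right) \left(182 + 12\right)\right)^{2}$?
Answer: $2051093521$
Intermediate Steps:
$\left(87 + \left(162 + 71\right) \left(182 + 12\right)\right)^{2} = \left(87 + 233 \cdot 194\right)^{2} = \left(87 + 45202\right)^{2} = 45289^{2} = 2051093521$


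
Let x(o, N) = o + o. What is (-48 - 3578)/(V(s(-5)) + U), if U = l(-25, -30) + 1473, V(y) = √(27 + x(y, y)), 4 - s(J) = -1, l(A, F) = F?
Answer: -70707/28138 + 49*√37/28138 ≈ -2.5023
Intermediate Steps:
x(o, N) = 2*o
s(J) = 5 (s(J) = 4 - 1*(-1) = 4 + 1 = 5)
V(y) = √(27 + 2*y)
U = 1443 (U = -30 + 1473 = 1443)
(-48 - 3578)/(V(s(-5)) + U) = (-48 - 3578)/(√(27 + 2*5) + 1443) = -3626/(√(27 + 10) + 1443) = -3626/(√37 + 1443) = -3626/(1443 + √37)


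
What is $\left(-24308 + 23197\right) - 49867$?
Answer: $-50978$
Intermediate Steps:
$\left(-24308 + 23197\right) - 49867 = -1111 - 49867 = -50978$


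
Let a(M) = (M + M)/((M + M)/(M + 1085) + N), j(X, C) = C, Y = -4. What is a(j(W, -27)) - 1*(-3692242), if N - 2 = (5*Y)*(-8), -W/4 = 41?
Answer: 11715482808/3173 ≈ 3.6922e+6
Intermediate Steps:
W = -164 (W = -4*41 = -164)
N = 162 (N = 2 + (5*(-4))*(-8) = 2 - 20*(-8) = 2 + 160 = 162)
a(M) = 2*M/(162 + 2*M/(1085 + M)) (a(M) = (M + M)/((M + M)/(M + 1085) + 162) = (2*M)/((2*M)/(1085 + M) + 162) = (2*M)/(2*M/(1085 + M) + 162) = (2*M)/(162 + 2*M/(1085 + M)) = 2*M/(162 + 2*M/(1085 + M)))
a(j(W, -27)) - 1*(-3692242) = -27*(1085 - 27)/(87885 + 82*(-27)) - 1*(-3692242) = -27*1058/(87885 - 2214) + 3692242 = -27*1058/85671 + 3692242 = -27*1/85671*1058 + 3692242 = -1058/3173 + 3692242 = 11715482808/3173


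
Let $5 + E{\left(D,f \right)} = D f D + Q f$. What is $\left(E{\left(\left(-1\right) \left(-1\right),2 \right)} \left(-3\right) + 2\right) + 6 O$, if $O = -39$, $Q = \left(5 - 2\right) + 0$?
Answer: $-241$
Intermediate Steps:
$Q = 3$ ($Q = 3 + 0 = 3$)
$E{\left(D,f \right)} = -5 + 3 f + f D^{2}$ ($E{\left(D,f \right)} = -5 + \left(D f D + 3 f\right) = -5 + \left(f D^{2} + 3 f\right) = -5 + \left(3 f + f D^{2}\right) = -5 + 3 f + f D^{2}$)
$\left(E{\left(\left(-1\right) \left(-1\right),2 \right)} \left(-3\right) + 2\right) + 6 O = \left(\left(-5 + 3 \cdot 2 + 2 \left(\left(-1\right) \left(-1\right)\right)^{2}\right) \left(-3\right) + 2\right) + 6 \left(-39\right) = \left(\left(-5 + 6 + 2 \cdot 1^{2}\right) \left(-3\right) + 2\right) - 234 = \left(\left(-5 + 6 + 2 \cdot 1\right) \left(-3\right) + 2\right) - 234 = \left(\left(-5 + 6 + 2\right) \left(-3\right) + 2\right) - 234 = \left(3 \left(-3\right) + 2\right) - 234 = \left(-9 + 2\right) - 234 = -7 - 234 = -241$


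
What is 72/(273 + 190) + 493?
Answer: 228331/463 ≈ 493.16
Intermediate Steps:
72/(273 + 190) + 493 = 72/463 + 493 = 228331/463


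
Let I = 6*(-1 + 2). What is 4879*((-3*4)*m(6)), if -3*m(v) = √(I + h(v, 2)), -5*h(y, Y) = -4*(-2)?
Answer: 19516*√110/5 ≈ 40937.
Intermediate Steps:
h(y, Y) = -8/5 (h(y, Y) = -(-4)*(-2)/5 = -⅕*8 = -8/5)
I = 6 (I = 6*1 = 6)
m(v) = -√110/15 (m(v) = -√(6 - 8/5)/3 = -√110/15)
4879*((-3*4)*m(6)) = 4879*((-3*4)*(-√110/15)) = 4879*(-(-4)*√110/5) = 4879*(4*√110/5) = 19516*√110/5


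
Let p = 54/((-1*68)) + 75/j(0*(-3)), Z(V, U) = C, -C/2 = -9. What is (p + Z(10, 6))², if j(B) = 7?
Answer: 44156025/56644 ≈ 779.54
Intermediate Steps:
C = 18 (C = -2*(-9) = 18)
Z(V, U) = 18
p = 2361/238 (p = 54/((-1*68)) + 75/7 = 54/(-68) + 75*(⅐) = 54*(-1/68) + 75/7 = -27/34 + 75/7 = 2361/238 ≈ 9.9202)
(p + Z(10, 6))² = (2361/238 + 18)² = (6645/238)² = 44156025/56644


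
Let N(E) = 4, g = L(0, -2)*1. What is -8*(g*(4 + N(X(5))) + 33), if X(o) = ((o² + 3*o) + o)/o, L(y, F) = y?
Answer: -264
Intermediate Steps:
g = 0 (g = 0*1 = 0)
X(o) = (o² + 4*o)/o
-8*(g*(4 + N(X(5))) + 33) = -8*(0*(4 + 4) + 33) = -8*(0*8 + 33) = -8*(0 + 33) = -8*33 = -264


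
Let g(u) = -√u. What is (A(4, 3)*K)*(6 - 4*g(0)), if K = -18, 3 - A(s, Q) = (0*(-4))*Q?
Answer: -324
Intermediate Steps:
A(s, Q) = 3 (A(s, Q) = 3 - 0*(-4)*Q = 3 - 0*Q = 3 - 1*0 = 3 + 0 = 3)
(A(4, 3)*K)*(6 - 4*g(0)) = (3*(-18))*(6 - (-4)*√0) = -54*(6 - (-4)*0) = -54*(6 - 4*0) = -54*(6 + 0) = -54*6 = -324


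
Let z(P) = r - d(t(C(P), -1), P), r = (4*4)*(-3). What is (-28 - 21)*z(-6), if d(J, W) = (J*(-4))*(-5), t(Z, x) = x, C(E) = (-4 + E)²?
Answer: 1372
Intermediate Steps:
d(J, W) = 20*J (d(J, W) = -4*J*(-5) = 20*J)
r = -48 (r = 16*(-3) = -48)
z(P) = -28 (z(P) = -48 - 20*(-1) = -48 - 1*(-20) = -48 + 20 = -28)
(-28 - 21)*z(-6) = (-28 - 21)*(-28) = -49*(-28) = 1372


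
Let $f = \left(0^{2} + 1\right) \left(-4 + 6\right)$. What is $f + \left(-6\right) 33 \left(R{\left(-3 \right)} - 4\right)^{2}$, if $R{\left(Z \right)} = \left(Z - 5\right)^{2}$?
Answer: $-712798$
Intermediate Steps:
$R{\left(Z \right)} = \left(-5 + Z\right)^{2}$
$f = 2$ ($f = \left(0 + 1\right) 2 = 1 \cdot 2 = 2$)
$f + \left(-6\right) 33 \left(R{\left(-3 \right)} - 4\right)^{2} = 2 + \left(-6\right) 33 \left(\left(-5 - 3\right)^{2} - 4\right)^{2} = 2 - 198 \left(\left(-8\right)^{2} - 4\right)^{2} = 2 - 198 \left(64 - 4\right)^{2} = 2 - 198 \cdot 60^{2} = 2 - 712800 = -712798$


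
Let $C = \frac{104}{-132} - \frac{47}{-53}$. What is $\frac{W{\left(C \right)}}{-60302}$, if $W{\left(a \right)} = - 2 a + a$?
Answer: $\frac{173}{105468198} \approx 1.6403 \cdot 10^{-6}$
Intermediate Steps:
$C = \frac{173}{1749}$ ($C = 104 \left(- \frac{1}{132}\right) - - \frac{47}{53} = - \frac{26}{33} + \frac{47}{53} = \frac{173}{1749} \approx 0.098914$)
$W{\left(a \right)} = - a$
$\frac{W{\left(C \right)}}{-60302} = \frac{\left(-1\right) \frac{173}{1749}}{-60302} = \left(- \frac{173}{1749}\right) \left(- \frac{1}{60302}\right) = \frac{173}{105468198}$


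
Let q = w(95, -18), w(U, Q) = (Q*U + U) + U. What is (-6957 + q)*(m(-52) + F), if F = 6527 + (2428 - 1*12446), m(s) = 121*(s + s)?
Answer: 136267775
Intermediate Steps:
w(U, Q) = 2*U + Q*U (w(U, Q) = (U + Q*U) + U = 2*U + Q*U)
m(s) = 242*s (m(s) = 121*(2*s) = 242*s)
q = -1520 (q = 95*(2 - 18) = 95*(-16) = -1520)
F = -3491 (F = 6527 + (2428 - 12446) = 6527 - 10018 = -3491)
(-6957 + q)*(m(-52) + F) = (-6957 - 1520)*(242*(-52) - 3491) = -8477*(-12584 - 3491) = -8477*(-16075) = 136267775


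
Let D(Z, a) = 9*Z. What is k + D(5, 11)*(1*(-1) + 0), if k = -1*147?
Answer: -192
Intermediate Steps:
k = -147
k + D(5, 11)*(1*(-1) + 0) = -147 + (9*5)*(1*(-1) + 0) = -147 + 45*(-1 + 0) = -147 + 45*(-1) = -147 - 45 = -192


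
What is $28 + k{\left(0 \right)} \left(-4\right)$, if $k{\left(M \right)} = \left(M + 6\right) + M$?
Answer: $4$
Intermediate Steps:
$k{\left(M \right)} = 6 + 2 M$ ($k{\left(M \right)} = \left(6 + M\right) + M = 6 + 2 M$)
$28 + k{\left(0 \right)} \left(-4\right) = 28 + \left(6 + 2 \cdot 0\right) \left(-4\right) = 28 + \left(6 + 0\right) \left(-4\right) = 28 + 6 \left(-4\right) = 28 - 24 = 4$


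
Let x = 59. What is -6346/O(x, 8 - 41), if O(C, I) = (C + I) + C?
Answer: -6346/85 ≈ -74.659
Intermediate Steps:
O(C, I) = I + 2*C
-6346/O(x, 8 - 41) = -6346/((8 - 41) + 2*59) = -6346/(-33 + 118) = -6346/85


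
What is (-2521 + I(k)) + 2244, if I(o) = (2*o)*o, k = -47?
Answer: 4141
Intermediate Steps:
I(o) = 2*o**2
(-2521 + I(k)) + 2244 = (-2521 + 2*(-47)**2) + 2244 = (-2521 + 2*2209) + 2244 = (-2521 + 4418) + 2244 = 1897 + 2244 = 4141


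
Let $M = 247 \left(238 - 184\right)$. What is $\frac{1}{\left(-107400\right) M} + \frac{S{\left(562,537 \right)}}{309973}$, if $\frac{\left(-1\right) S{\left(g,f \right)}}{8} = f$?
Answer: $- \frac{6154025465173}{444036694467600} \approx -0.013859$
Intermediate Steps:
$S{\left(g,f \right)} = - 8 f$
$M = 13338$ ($M = 247 \cdot 54 = 13338$)
$\frac{1}{\left(-107400\right) M} + \frac{S{\left(562,537 \right)}}{309973} = \frac{1}{\left(-107400\right) 13338} + \frac{\left(-8\right) 537}{309973} = \left(- \frac{1}{107400}\right) \frac{1}{13338} - \frac{4296}{309973} = - \frac{1}{1432501200} - \frac{4296}{309973} = - \frac{6154025465173}{444036694467600}$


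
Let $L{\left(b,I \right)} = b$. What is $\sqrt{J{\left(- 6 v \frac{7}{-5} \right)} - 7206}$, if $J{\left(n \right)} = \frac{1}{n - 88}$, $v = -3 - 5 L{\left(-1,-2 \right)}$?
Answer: $\frac{i \sqrt{228315349}}{178} \approx 84.888 i$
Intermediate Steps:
$v = 2$ ($v = -3 - -5 = -3 + 5 = 2$)
$J{\left(n \right)} = \frac{1}{-88 + n}$
$\sqrt{J{\left(- 6 v \frac{7}{-5} \right)} - 7206} = \sqrt{\frac{1}{-88 + \left(-6\right) 2 \frac{7}{-5}} - 7206} = \sqrt{\frac{1}{-88 - 12 \cdot 7 \left(- \frac{1}{5}\right)} - 7206} = \sqrt{\frac{1}{-88 - - \frac{84}{5}} - 7206} = \sqrt{\frac{1}{-88 + \frac{84}{5}} - 7206} = \sqrt{\frac{1}{- \frac{356}{5}} - 7206} = \sqrt{- \frac{5}{356} - 7206} = \sqrt{- \frac{2565341}{356}} = \frac{i \sqrt{228315349}}{178}$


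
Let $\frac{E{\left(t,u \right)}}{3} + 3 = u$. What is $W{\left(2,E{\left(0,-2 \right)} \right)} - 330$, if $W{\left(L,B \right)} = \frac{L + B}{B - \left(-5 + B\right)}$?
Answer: $- \frac{1663}{5} \approx -332.6$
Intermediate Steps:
$E{\left(t,u \right)} = -9 + 3 u$
$W{\left(L,B \right)} = \frac{B}{5} + \frac{L}{5}$ ($W{\left(L,B \right)} = \frac{B + L}{5} = \left(B + L\right) \frac{1}{5} = \frac{B}{5} + \frac{L}{5}$)
$W{\left(2,E{\left(0,-2 \right)} \right)} - 330 = \left(\frac{-9 + 3 \left(-2\right)}{5} + \frac{1}{5} \cdot 2\right) - 330 = \left(\frac{-9 - 6}{5} + \frac{2}{5}\right) - 330 = \left(\frac{1}{5} \left(-15\right) + \frac{2}{5}\right) - 330 = \left(-3 + \frac{2}{5}\right) - 330 = - \frac{13}{5} - 330 = - \frac{1663}{5}$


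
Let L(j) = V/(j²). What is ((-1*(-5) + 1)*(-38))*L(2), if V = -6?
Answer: 342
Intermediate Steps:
L(j) = -6/j²
((-1*(-5) + 1)*(-38))*L(2) = ((-1*(-5) + 1)*(-38))*(-6/2²) = ((5 + 1)*(-38))*(-6*¼) = (6*(-38))*(-3/2) = -228*(-3/2) = 342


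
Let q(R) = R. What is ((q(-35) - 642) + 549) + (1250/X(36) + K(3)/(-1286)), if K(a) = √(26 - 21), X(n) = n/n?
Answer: 1122 - √5/1286 ≈ 1122.0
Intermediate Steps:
X(n) = 1
K(a) = √5
((q(-35) - 642) + 549) + (1250/X(36) + K(3)/(-1286)) = ((-35 - 642) + 549) + (1250/1 + √5/(-1286)) = (-677 + 549) + (1250*1 + √5*(-1/1286)) = -128 + (1250 - √5/1286) = 1122 - √5/1286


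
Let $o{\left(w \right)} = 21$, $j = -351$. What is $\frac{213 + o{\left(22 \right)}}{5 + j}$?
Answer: $- \frac{117}{173} \approx -0.6763$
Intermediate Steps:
$\frac{213 + o{\left(22 \right)}}{5 + j} = \frac{213 + 21}{5 - 351} = \frac{234}{-346} = 234 \left(- \frac{1}{346}\right) = - \frac{117}{173}$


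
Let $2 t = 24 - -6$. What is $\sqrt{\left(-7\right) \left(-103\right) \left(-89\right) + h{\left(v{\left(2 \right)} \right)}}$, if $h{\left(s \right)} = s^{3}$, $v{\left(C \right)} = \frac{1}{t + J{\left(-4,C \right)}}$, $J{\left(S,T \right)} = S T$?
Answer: $\frac{i \sqrt{154069762}}{49} \approx 253.32 i$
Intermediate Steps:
$t = 15$ ($t = \frac{24 - -6}{2} = \frac{24 + 6}{2} = \frac{1}{2} \cdot 30 = 15$)
$v{\left(C \right)} = \frac{1}{15 - 4 C}$
$\sqrt{\left(-7\right) \left(-103\right) \left(-89\right) + h{\left(v{\left(2 \right)} \right)}} = \sqrt{\left(-7\right) \left(-103\right) \left(-89\right) + \left(- \frac{1}{-15 + 4 \cdot 2}\right)^{3}} = \sqrt{721 \left(-89\right) + \left(- \frac{1}{-15 + 8}\right)^{3}} = \sqrt{-64169 + \left(- \frac{1}{-7}\right)^{3}} = \sqrt{-64169 + \left(\left(-1\right) \left(- \frac{1}{7}\right)\right)^{3}} = \sqrt{-64169 + \left(\frac{1}{7}\right)^{3}} = \sqrt{-64169 + \frac{1}{343}} = \sqrt{- \frac{22009966}{343}} = \frac{i \sqrt{154069762}}{49}$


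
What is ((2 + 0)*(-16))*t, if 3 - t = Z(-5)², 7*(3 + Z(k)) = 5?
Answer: 3488/49 ≈ 71.184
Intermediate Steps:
Z(k) = -16/7 (Z(k) = -3 + (⅐)*5 = -3 + 5/7 = -16/7)
t = -109/49 (t = 3 - (-16/7)² = 3 - 1*256/49 = 3 - 256/49 = -109/49 ≈ -2.2245)
((2 + 0)*(-16))*t = ((2 + 0)*(-16))*(-109/49) = (2*(-16))*(-109/49) = -32*(-109/49) = 3488/49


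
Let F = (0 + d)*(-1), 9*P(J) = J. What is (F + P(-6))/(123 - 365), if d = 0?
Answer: 1/363 ≈ 0.0027548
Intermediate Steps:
P(J) = J/9
F = 0 (F = (0 + 0)*(-1) = 0*(-1) = 0)
(F + P(-6))/(123 - 365) = (0 + (⅑)*(-6))/(123 - 365) = (0 - ⅔)/(-242) = -⅔*(-1/242) = 1/363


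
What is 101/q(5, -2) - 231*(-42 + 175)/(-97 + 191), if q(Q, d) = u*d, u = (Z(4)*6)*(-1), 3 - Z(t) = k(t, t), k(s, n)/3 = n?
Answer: -1663789/5076 ≈ -327.78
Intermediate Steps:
k(s, n) = 3*n
Z(t) = 3 - 3*t
u = 54 (u = ((3 - 3*4)*6)*(-1) = ((3 - 12)*6)*(-1) = -9*6*(-1) = -54*(-1) = 54)
q(Q, d) = 54*d
101/q(5, -2) - 231*(-42 + 175)/(-97 + 191) = 101/((54*(-2))) - 231*(-42 + 175)/(-97 + 191) = 101/(-108) - 231/(94/133) = 101*(-1/108) - 231/(94*(1/133)) = -101/108 - 231/94/133 = -101/108 - 231*133/94 = -101/108 - 30723/94 = -1663789/5076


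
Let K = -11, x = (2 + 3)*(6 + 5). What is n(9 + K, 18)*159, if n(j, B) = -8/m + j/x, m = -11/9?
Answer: 56922/55 ≈ 1034.9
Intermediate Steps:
m = -11/9 (m = -11*1/9 = -11/9 ≈ -1.2222)
x = 55 (x = 5*11 = 55)
n(j, B) = 72/11 + j/55 (n(j, B) = -8/(-11/9) + j/55 = -8*(-9/11) + j*(1/55) = 72/11 + j/55)
n(9 + K, 18)*159 = (72/11 + (9 - 11)/55)*159 = (72/11 + (1/55)*(-2))*159 = (72/11 - 2/55)*159 = (358/55)*159 = 56922/55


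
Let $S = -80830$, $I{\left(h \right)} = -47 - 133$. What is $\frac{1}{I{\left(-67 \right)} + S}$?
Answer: $- \frac{1}{81010} \approx -1.2344 \cdot 10^{-5}$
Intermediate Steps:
$I{\left(h \right)} = -180$ ($I{\left(h \right)} = -47 - 133 = -180$)
$\frac{1}{I{\left(-67 \right)} + S} = \frac{1}{-180 - 80830} = \frac{1}{-81010} = - \frac{1}{81010}$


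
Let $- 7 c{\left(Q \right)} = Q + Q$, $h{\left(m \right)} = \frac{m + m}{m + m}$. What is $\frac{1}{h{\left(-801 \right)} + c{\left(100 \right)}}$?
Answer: $- \frac{7}{193} \approx -0.036269$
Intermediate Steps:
$h{\left(m \right)} = 1$ ($h{\left(m \right)} = \frac{2 m}{2 m} = 2 m \frac{1}{2 m} = 1$)
$c{\left(Q \right)} = - \frac{2 Q}{7}$ ($c{\left(Q \right)} = - \frac{Q + Q}{7} = - \frac{2 Q}{7}$)
$\frac{1}{h{\left(-801 \right)} + c{\left(100 \right)}} = \frac{1}{1 - \frac{200}{7}} = \frac{1}{- \frac{193}{7}} = - \frac{7}{193}$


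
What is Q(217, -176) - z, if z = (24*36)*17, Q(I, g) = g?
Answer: -14864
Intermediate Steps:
z = 14688 (z = 864*17 = 14688)
Q(217, -176) - z = -176 - 1*14688 = -176 - 14688 = -14864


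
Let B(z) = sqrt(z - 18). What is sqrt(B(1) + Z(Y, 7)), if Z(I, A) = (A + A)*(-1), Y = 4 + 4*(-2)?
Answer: sqrt(-14 + I*sqrt(17)) ≈ 0.54522 + 3.7812*I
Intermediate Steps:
Y = -4 (Y = 4 - 8 = -4)
Z(I, A) = -2*A (Z(I, A) = (2*A)*(-1) = -2*A)
B(z) = sqrt(-18 + z)
sqrt(B(1) + Z(Y, 7)) = sqrt(sqrt(-18 + 1) - 2*7) = sqrt(sqrt(-17) - 14) = sqrt(I*sqrt(17) - 14) = sqrt(-14 + I*sqrt(17))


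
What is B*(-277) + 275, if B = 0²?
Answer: 275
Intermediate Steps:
B = 0
B*(-277) + 275 = 0*(-277) + 275 = 0 + 275 = 275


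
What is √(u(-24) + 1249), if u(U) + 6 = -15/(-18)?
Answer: √44778/6 ≈ 35.268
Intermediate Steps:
u(U) = -31/6 (u(U) = -6 - 15/(-18) = -6 - 15*(-1/18) = -6 + ⅚ = -31/6)
√(u(-24) + 1249) = √(-31/6 + 1249) = √(7463/6) = √44778/6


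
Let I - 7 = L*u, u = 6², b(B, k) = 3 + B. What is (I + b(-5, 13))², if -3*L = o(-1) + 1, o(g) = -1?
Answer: 25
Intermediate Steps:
u = 36
L = 0 (L = -(-1 + 1)/3 = -⅓*0 = 0)
I = 7 (I = 7 + 0*36 = 7 + 0 = 7)
(I + b(-5, 13))² = (7 + (3 - 5))² = (7 - 2)² = 5² = 25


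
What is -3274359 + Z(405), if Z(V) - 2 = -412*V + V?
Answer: -3440812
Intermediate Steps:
Z(V) = 2 - 411*V (Z(V) = 2 + (-412*V + V) = 2 - 411*V)
-3274359 + Z(405) = -3274359 + (2 - 411*405) = -3274359 + (2 - 166455) = -3274359 - 166453 = -3440812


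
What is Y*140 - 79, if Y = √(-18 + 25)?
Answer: -79 + 140*√7 ≈ 291.41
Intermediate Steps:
Y = √7 ≈ 2.6458
Y*140 - 79 = √7*140 - 79 = 140*√7 - 79 = -79 + 140*√7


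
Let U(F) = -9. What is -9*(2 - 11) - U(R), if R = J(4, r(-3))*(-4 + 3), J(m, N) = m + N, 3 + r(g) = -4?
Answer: 90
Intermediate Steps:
r(g) = -7 (r(g) = -3 - 4 = -7)
J(m, N) = N + m
R = 3 (R = (-7 + 4)*(-4 + 3) = -3*(-1) = 3)
-9*(2 - 11) - U(R) = -9*(2 - 11) - 1*(-9) = -9*(-9) + 9 = 81 + 9 = 90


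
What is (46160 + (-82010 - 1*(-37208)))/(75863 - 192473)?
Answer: -679/58305 ≈ -0.011646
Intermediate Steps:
(46160 + (-82010 - 1*(-37208)))/(75863 - 192473) = (46160 + (-82010 + 37208))/(-116610) = (46160 - 44802)*(-1/116610) = 1358*(-1/116610) = -679/58305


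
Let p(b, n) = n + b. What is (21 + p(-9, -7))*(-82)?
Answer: -410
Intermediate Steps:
p(b, n) = b + n
(21 + p(-9, -7))*(-82) = (21 + (-9 - 7))*(-82) = (21 - 16)*(-82) = 5*(-82) = -410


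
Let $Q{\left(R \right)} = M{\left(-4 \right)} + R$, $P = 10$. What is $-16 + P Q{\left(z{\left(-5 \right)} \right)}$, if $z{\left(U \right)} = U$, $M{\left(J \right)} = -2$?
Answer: $-86$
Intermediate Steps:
$Q{\left(R \right)} = -2 + R$
$-16 + P Q{\left(z{\left(-5 \right)} \right)} = -16 + 10 \left(-2 - 5\right) = -16 + 10 \left(-7\right) = -16 - 70 = -86$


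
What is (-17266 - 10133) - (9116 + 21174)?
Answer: -57689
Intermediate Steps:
(-17266 - 10133) - (9116 + 21174) = -27399 - 1*30290 = -27399 - 30290 = -57689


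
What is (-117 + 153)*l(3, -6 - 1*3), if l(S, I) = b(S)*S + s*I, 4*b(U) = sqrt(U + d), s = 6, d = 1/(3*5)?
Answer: -1944 + 9*sqrt(690)/5 ≈ -1896.7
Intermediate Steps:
d = 1/15 ≈ 0.066667
b(U) = sqrt(1/15 + U)/4 (b(U) = sqrt(U + 1/15)/4 = sqrt(1/15 + U)/4)
l(S, I) = 6*I + S*sqrt(15 + 225*S)/60 (l(S, I) = (sqrt(15 + 225*S)/60)*S + 6*I = S*sqrt(15 + 225*S)/60 + 6*I = 6*I + S*sqrt(15 + 225*S)/60)
(-117 + 153)*l(3, -6 - 1*3) = (-117 + 153)*(6*(-6 - 1*3) + (1/60)*3*sqrt(15 + 225*3)) = 36*(6*(-6 - 3) + (1/60)*3*sqrt(15 + 675)) = 36*(6*(-9) + (1/60)*3*sqrt(690)) = 36*(-54 + sqrt(690)/20) = -1944 + 9*sqrt(690)/5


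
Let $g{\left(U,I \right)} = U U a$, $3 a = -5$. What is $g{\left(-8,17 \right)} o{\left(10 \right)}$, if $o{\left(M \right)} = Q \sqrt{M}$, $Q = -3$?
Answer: $320 \sqrt{10} \approx 1011.9$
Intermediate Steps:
$a = - \frac{5}{3}$ ($a = \frac{1}{3} \left(-5\right) = - \frac{5}{3} \approx -1.6667$)
$o{\left(M \right)} = - 3 \sqrt{M}$
$g{\left(U,I \right)} = - \frac{5 U^{2}}{3}$ ($g{\left(U,I \right)} = U U \left(- \frac{5}{3}\right) = U^{2} \left(- \frac{5}{3}\right) = - \frac{5 U^{2}}{3}$)
$g{\left(-8,17 \right)} o{\left(10 \right)} = - \frac{5 \left(-8\right)^{2}}{3} \left(- 3 \sqrt{10}\right) = \left(- \frac{5}{3}\right) 64 \left(- 3 \sqrt{10}\right) = - \frac{320 \left(- 3 \sqrt{10}\right)}{3} = 320 \sqrt{10}$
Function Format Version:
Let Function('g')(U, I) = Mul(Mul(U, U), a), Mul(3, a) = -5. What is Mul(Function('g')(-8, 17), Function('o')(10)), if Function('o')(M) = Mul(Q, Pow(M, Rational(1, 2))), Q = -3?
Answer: Mul(320, Pow(10, Rational(1, 2))) ≈ 1011.9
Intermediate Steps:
a = Rational(-5, 3) (a = Mul(Rational(1, 3), -5) = Rational(-5, 3) ≈ -1.6667)
Function('o')(M) = Mul(-3, Pow(M, Rational(1, 2)))
Function('g')(U, I) = Mul(Rational(-5, 3), Pow(U, 2)) (Function('g')(U, I) = Mul(Mul(U, U), Rational(-5, 3)) = Mul(Pow(U, 2), Rational(-5, 3)) = Mul(Rational(-5, 3), Pow(U, 2)))
Mul(Function('g')(-8, 17), Function('o')(10)) = Mul(Mul(Rational(-5, 3), Pow(-8, 2)), Mul(-3, Pow(10, Rational(1, 2)))) = Mul(Mul(Rational(-5, 3), 64), Mul(-3, Pow(10, Rational(1, 2)))) = Mul(Rational(-320, 3), Mul(-3, Pow(10, Rational(1, 2)))) = Mul(320, Pow(10, Rational(1, 2)))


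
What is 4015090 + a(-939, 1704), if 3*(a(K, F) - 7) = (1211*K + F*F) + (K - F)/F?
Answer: 7845089023/1704 ≈ 4.6039e+6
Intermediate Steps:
a(K, F) = 7 + F²/3 + 1211*K/3 + (K - F)/(3*F) (a(K, F) = 7 + ((1211*K + F*F) + (K - F)/F)/3 = 7 + ((1211*K + F²) + (K - F)/F)/3 = 7 + ((F² + 1211*K) + (K - F)/F)/3 = 7 + (F² + 1211*K + (K - F)/F)/3 = 7 + (F²/3 + 1211*K/3 + (K - F)/(3*F)) = 7 + F²/3 + 1211*K/3 + (K - F)/(3*F))
4015090 + a(-939, 1704) = 4015090 + (⅓)*(-939 + 1704*(20 + 1704² + 1211*(-939)))/1704 = 4015090 + (⅓)*(1/1704)*(-939 + 1704*(20 + 2903616 - 1137129)) = 4015090 + (⅓)*(1/1704)*(-939 + 1704*1766507) = 4015090 + (⅓)*(1/1704)*(-939 + 3010127928) = 4015090 + (⅓)*(1/1704)*3010126989 = 4015090 + 1003375663/1704 = 7845089023/1704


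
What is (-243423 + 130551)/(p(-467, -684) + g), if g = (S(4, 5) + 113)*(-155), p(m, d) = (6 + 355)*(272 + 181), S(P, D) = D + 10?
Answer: -112872/143693 ≈ -0.78551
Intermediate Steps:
S(P, D) = 10 + D
p(m, d) = 163533 (p(m, d) = 361*453 = 163533)
g = -19840 (g = ((10 + 5) + 113)*(-155) = (15 + 113)*(-155) = 128*(-155) = -19840)
(-243423 + 130551)/(p(-467, -684) + g) = (-243423 + 130551)/(163533 - 19840) = -112872/143693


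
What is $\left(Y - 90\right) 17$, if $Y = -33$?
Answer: $-2091$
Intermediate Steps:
$\left(Y - 90\right) 17 = \left(-33 - 90\right) 17 = \left(-123\right) 17 = -2091$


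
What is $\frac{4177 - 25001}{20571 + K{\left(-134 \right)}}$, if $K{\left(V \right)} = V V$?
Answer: $- \frac{20824}{38527} \approx -0.5405$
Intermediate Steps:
$K{\left(V \right)} = V^{2}$
$\frac{4177 - 25001}{20571 + K{\left(-134 \right)}} = \frac{4177 - 25001}{20571 + \left(-134\right)^{2}} = - \frac{20824}{20571 + 17956} = - \frac{20824}{38527}$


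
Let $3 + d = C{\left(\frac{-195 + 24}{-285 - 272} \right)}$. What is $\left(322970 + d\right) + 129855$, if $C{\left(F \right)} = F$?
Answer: $\frac{252222025}{557} \approx 4.5282 \cdot 10^{5}$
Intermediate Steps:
$d = - \frac{1500}{557}$ ($d = -3 + \frac{-195 + 24}{-285 - 272} = -3 - \frac{171}{-557} = -3 - - \frac{171}{557} = -3 + \frac{171}{557} = - \frac{1500}{557} \approx -2.693$)
$\left(322970 + d\right) + 129855 = \left(322970 - \frac{1500}{557}\right) + 129855 = \frac{179892790}{557} + 129855 = \frac{252222025}{557}$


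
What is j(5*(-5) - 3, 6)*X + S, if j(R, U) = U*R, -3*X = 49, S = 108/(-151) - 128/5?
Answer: 2051852/755 ≈ 2717.7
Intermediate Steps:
S = -19868/755 (S = 108*(-1/151) - 128*1/5 = -108/151 - 128/5 = -19868/755 ≈ -26.315)
X = -49/3 (X = -1/3*49 = -49/3 ≈ -16.333)
j(R, U) = R*U
j(5*(-5) - 3, 6)*X + S = ((5*(-5) - 3)*6)*(-49/3) - 19868/755 = ((-25 - 3)*6)*(-49/3) - 19868/755 = -28*6*(-49/3) - 19868/755 = -168*(-49/3) - 19868/755 = 2744 - 19868/755 = 2051852/755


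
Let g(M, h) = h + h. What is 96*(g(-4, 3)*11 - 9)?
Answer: 5472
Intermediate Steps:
g(M, h) = 2*h
96*(g(-4, 3)*11 - 9) = 96*((2*3)*11 - 9) = 96*(6*11 - 9) = 96*(66 - 9) = 96*57 = 5472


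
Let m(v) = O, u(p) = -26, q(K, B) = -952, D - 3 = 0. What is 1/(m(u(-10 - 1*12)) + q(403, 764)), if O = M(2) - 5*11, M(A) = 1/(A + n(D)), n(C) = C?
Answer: -5/5034 ≈ -0.00099325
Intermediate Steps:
D = 3 (D = 3 + 0 = 3)
M(A) = 1/(3 + A) (M(A) = 1/(A + 3) = 1/(3 + A))
O = -274/5 (O = 1/(3 + 2) - 5*11 = 1/5 - 55 = ⅕ - 55 = -274/5 ≈ -54.800)
m(v) = -274/5
1/(m(u(-10 - 1*12)) + q(403, 764)) = 1/(-274/5 - 952) = 1/(-5034/5) = -5/5034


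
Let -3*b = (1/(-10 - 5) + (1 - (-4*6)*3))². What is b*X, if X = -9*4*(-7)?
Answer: -33511408/75 ≈ -4.4682e+5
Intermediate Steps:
X = 252 (X = -36*(-7) = 252)
b = -1196836/675 (b = -(1/(-10 - 5) + (1 - (-4*6)*3))²/3 = -(1/(-15) + (1 - (-24)*3))²/3 = -(-1/15 + (1 - 1*(-72)))²/3 = -(-1/15 + (1 + 72))²/3 = -(-1/15 + 73)²/3 = -(1094/15)²/3 = -⅓*1196836/225 = -1196836/675 ≈ -1773.1)
b*X = -1196836/675*252 = -33511408/75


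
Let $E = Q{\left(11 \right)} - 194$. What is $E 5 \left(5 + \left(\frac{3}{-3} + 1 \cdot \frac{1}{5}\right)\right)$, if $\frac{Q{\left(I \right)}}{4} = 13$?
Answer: $-2982$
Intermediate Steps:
$Q{\left(I \right)} = 52$ ($Q{\left(I \right)} = 4 \cdot 13 = 52$)
$E = -142$ ($E = 52 - 194 = -142$)
$E 5 \left(5 + \left(\frac{3}{-3} + 1 \cdot \frac{1}{5}\right)\right) = - 142 \cdot 5 \left(5 + \left(\frac{3}{-3} + 1 \cdot \frac{1}{5}\right)\right) = - 142 \cdot 5 \left(5 + \left(3 \left(- \frac{1}{3}\right) + 1 \cdot \frac{1}{5}\right)\right) = - 142 \cdot 5 \left(5 + \left(-1 + \frac{1}{5}\right)\right) = - 142 \cdot 5 \left(5 - \frac{4}{5}\right) = - 142 \cdot 5 \cdot \frac{21}{5} = \left(-142\right) 21 = -2982$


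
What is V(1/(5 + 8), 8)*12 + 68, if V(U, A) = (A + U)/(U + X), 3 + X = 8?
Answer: 958/11 ≈ 87.091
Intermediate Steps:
X = 5 (X = -3 + 8 = 5)
V(U, A) = (A + U)/(5 + U) (V(U, A) = (A + U)/(U + 5) = (A + U)/(5 + U))
V(1/(5 + 8), 8)*12 + 68 = ((8 + 1/(5 + 8))/(5 + 1/(5 + 8)))*12 + 68 = ((8 + 1/13)/(5 + 1/13))*12 + 68 = ((105/13)/(66/13))*12 + 68 = ((13/66)*(105/13))*12 + 68 = (35/22)*12 + 68 = 210/11 + 68 = 958/11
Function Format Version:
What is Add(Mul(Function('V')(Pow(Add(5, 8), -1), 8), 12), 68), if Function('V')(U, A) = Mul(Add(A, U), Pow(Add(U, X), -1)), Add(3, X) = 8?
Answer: Rational(958, 11) ≈ 87.091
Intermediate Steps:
X = 5 (X = Add(-3, 8) = 5)
Function('V')(U, A) = Mul(Pow(Add(5, U), -1), Add(A, U)) (Function('V')(U, A) = Mul(Add(A, U), Pow(Add(U, 5), -1)) = Mul(Add(A, U), Pow(Add(5, U), -1)) = Mul(Pow(Add(5, U), -1), Add(A, U)))
Add(Mul(Function('V')(Pow(Add(5, 8), -1), 8), 12), 68) = Add(Mul(Mul(Pow(Add(5, Pow(Add(5, 8), -1)), -1), Add(8, Pow(Add(5, 8), -1))), 12), 68) = Add(Mul(Mul(Pow(Add(5, Pow(13, -1)), -1), Add(8, Pow(13, -1))), 12), 68) = Add(Mul(Mul(Pow(Add(5, Rational(1, 13)), -1), Add(8, Rational(1, 13))), 12), 68) = Add(Mul(Mul(Pow(Rational(66, 13), -1), Rational(105, 13)), 12), 68) = Add(Mul(Mul(Rational(13, 66), Rational(105, 13)), 12), 68) = Add(Mul(Rational(35, 22), 12), 68) = Add(Rational(210, 11), 68) = Rational(958, 11)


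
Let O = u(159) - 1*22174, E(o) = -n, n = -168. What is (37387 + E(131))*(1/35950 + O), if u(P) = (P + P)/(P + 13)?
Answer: -128719085879076/154585 ≈ -8.3267e+8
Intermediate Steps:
E(o) = 168 (E(o) = -1*(-168) = 168)
u(P) = 2*P/(13 + P) (u(P) = (2*P)/(13 + P) = 2*P/(13 + P))
O = -1906805/86 (O = 2*159/(13 + 159) - 1*22174 = 2*159/172 - 22174 = 2*159*(1/172) - 22174 = 159/86 - 22174 = -1906805/86 ≈ -22172.)
(37387 + E(131))*(1/35950 + O) = (37387 + 168)*(1/35950 - 1906805/86) = 37555*(1/35950 - 1906805/86) = 37555*(-17137409916/772925) = -128719085879076/154585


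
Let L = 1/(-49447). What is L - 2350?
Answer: -116200451/49447 ≈ -2350.0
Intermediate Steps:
L = -1/49447 ≈ -2.0224e-5
L - 2350 = -1/49447 - 2350 = -116200451/49447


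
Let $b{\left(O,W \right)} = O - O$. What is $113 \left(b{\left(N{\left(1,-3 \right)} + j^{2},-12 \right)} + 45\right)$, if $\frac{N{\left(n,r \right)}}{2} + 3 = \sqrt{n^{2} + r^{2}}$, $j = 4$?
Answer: $5085$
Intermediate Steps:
$N{\left(n,r \right)} = -6 + 2 \sqrt{n^{2} + r^{2}}$
$b{\left(O,W \right)} = 0$
$113 \left(b{\left(N{\left(1,-3 \right)} + j^{2},-12 \right)} + 45\right) = 113 \left(0 + 45\right) = 113 \cdot 45 = 5085$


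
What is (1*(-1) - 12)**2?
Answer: 169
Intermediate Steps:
(1*(-1) - 12)**2 = (-1 - 12)**2 = (-13)**2 = 169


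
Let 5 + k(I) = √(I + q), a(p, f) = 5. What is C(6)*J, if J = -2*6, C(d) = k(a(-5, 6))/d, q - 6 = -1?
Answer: 10 - 2*√10 ≈ 3.6754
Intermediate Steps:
q = 5 (q = 6 - 1 = 5)
k(I) = -5 + √(5 + I) (k(I) = -5 + √(I + 5) = -5 + √(5 + I))
C(d) = (-5 + √10)/d (C(d) = (-5 + √(5 + 5))/d = (-5 + √10)/d)
J = -12
C(6)*J = ((-5 + √10)/6)*(-12) = (-⅚ + √10/6)*(-12) = 10 - 2*√10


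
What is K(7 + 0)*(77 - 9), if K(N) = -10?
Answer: -680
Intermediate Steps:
K(7 + 0)*(77 - 9) = -10*(77 - 9) = -10*68 = -680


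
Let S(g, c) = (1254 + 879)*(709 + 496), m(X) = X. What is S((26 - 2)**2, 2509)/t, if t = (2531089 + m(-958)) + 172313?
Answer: 2570265/2702444 ≈ 0.95109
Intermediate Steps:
S(g, c) = 2570265 (S(g, c) = 2133*1205 = 2570265)
t = 2702444 (t = (2531089 - 958) + 172313 = 2530131 + 172313 = 2702444)
S((26 - 2)**2, 2509)/t = 2570265/2702444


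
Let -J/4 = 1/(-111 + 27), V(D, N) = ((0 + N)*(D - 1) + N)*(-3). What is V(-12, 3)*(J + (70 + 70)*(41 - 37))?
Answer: 423396/7 ≈ 60485.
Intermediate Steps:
V(D, N) = -3*N - 3*N*(-1 + D) (V(D, N) = (N*(-1 + D) + N)*(-3) = (N + N*(-1 + D))*(-3) = -3*N - 3*N*(-1 + D))
J = 1/21 (J = -4/(-111 + 27) = -4/(-84) = -4*(-1/84) = 1/21 ≈ 0.047619)
V(-12, 3)*(J + (70 + 70)*(41 - 37)) = (-3*(-12)*3)*(1/21 + (70 + 70)*(41 - 37)) = 108*(1/21 + 140*4) = 108*(1/21 + 560) = 108*(11761/21) = 423396/7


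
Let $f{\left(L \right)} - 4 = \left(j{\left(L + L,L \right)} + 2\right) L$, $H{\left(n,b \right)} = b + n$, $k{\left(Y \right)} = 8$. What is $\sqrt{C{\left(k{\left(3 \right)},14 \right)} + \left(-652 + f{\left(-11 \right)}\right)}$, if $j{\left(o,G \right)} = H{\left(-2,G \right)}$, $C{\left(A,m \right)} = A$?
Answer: $i \sqrt{519} \approx 22.782 i$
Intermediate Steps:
$j{\left(o,G \right)} = -2 + G$ ($j{\left(o,G \right)} = G - 2 = -2 + G$)
$f{\left(L \right)} = 4 + L^{2}$ ($f{\left(L \right)} = 4 + \left(\left(-2 + L\right) + 2\right) L = 4 + L L = 4 + L^{2}$)
$\sqrt{C{\left(k{\left(3 \right)},14 \right)} + \left(-652 + f{\left(-11 \right)}\right)} = \sqrt{8 - \left(648 - 121\right)} = \sqrt{8 + \left(-652 + \left(4 + 121\right)\right)} = \sqrt{8 + \left(-652 + 125\right)} = \sqrt{8 - 527} = \sqrt{-519} = i \sqrt{519}$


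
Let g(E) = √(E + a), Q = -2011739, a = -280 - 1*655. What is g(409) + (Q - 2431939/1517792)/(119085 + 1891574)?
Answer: -3053403792227/3051762144928 + I*√526 ≈ -1.0005 + 22.935*I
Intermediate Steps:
a = -935 (a = -280 - 655 = -935)
g(E) = √(-935 + E) (g(E) = √(E - 935) = √(-935 + E))
g(409) + (Q - 2431939/1517792)/(119085 + 1891574) = √(-935 + 409) + (-2011739 - 2431939/1517792)/(119085 + 1891574) = √(-526) + (-2011739 - 2431939*1/1517792)/2010659 = I*√526 + (-2011739 - 2431939/1517792)*(1/2010659) = I*√526 - 3053403792227/1517792*1/2010659 = I*√526 - 3053403792227/3051762144928 = -3053403792227/3051762144928 + I*√526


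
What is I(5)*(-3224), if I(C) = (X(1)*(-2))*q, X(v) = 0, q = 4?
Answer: 0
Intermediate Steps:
I(C) = 0 (I(C) = (0*(-2))*4 = 0*4 = 0)
I(5)*(-3224) = 0*(-3224) = 0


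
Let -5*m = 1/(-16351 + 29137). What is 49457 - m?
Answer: 3161786011/63930 ≈ 49457.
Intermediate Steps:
m = -1/63930 (m = -1/(5*(-16351 + 29137)) = -⅕/12786 = -⅕*1/12786 = -1/63930 ≈ -1.5642e-5)
49457 - m = 49457 - 1*(-1/63930) = 49457 + 1/63930 = 3161786011/63930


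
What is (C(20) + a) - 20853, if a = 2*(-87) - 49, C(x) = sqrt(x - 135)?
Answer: -21076 + I*sqrt(115) ≈ -21076.0 + 10.724*I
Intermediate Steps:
C(x) = sqrt(-135 + x)
a = -223 (a = -174 - 49 = -223)
(C(20) + a) - 20853 = (sqrt(-135 + 20) - 223) - 20853 = (sqrt(-115) - 223) - 20853 = (I*sqrt(115) - 223) - 20853 = (-223 + I*sqrt(115)) - 20853 = -21076 + I*sqrt(115)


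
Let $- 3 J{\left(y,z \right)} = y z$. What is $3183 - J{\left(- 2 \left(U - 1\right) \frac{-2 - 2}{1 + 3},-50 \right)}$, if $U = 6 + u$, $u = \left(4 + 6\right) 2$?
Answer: $\frac{7049}{3} \approx 2349.7$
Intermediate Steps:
$u = 20$ ($u = 10 \cdot 2 = 20$)
$U = 26$ ($U = 6 + 20 = 26$)
$J{\left(y,z \right)} = - \frac{y z}{3}$
$3183 - J{\left(- 2 \left(U - 1\right) \frac{-2 - 2}{1 + 3},-50 \right)} = 3183 - \left(- \frac{1}{3}\right) - 2 \left(26 - 1\right) \frac{-2 - 2}{1 + 3} \left(-50\right) = 3183 - \left(- \frac{1}{3}\right) \left(-2\right) 25 \left(- \frac{4}{4}\right) \left(-50\right) = 3183 - \left(- \frac{1}{3}\right) \left(- 50 \left(\left(-4\right) \frac{1}{4}\right)\right) \left(-50\right) = 3183 - \left(- \frac{1}{3}\right) \left(\left(-50\right) \left(-1\right)\right) \left(-50\right) = 3183 - \left(- \frac{1}{3}\right) 50 \left(-50\right) = 3183 - \frac{2500}{3} = \frac{7049}{3}$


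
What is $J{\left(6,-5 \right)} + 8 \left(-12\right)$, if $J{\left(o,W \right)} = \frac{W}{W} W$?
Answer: $-101$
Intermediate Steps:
$J{\left(o,W \right)} = W$ ($J{\left(o,W \right)} = 1 W = W$)
$J{\left(6,-5 \right)} + 8 \left(-12\right) = -5 + 8 \left(-12\right) = -5 - 96 = -101$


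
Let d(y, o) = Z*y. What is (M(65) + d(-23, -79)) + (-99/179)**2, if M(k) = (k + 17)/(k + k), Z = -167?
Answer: 8001467011/2082665 ≈ 3841.9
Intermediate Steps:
d(y, o) = -167*y
M(k) = (17 + k)/(2*k) (M(k) = (17 + k)/((2*k)) = (17 + k)*(1/(2*k)) = (17 + k)/(2*k))
(M(65) + d(-23, -79)) + (-99/179)**2 = ((1/2)*(17 + 65)/65 - 167*(-23)) + (-99/179)**2 = ((1/2)*(1/65)*82 + 3841) + (-99*1/179)**2 = (41/65 + 3841) + (-99/179)**2 = 249706/65 + 9801/32041 = 8001467011/2082665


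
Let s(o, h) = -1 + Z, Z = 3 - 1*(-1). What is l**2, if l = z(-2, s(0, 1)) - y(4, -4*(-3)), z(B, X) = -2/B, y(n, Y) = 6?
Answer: 25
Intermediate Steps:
Z = 4 (Z = 3 + 1 = 4)
s(o, h) = 3 (s(o, h) = -1 + 4 = 3)
l = -5 (l = -2/(-2) - 1*6 = -2*(-1/2) - 6 = 1 - 6 = -5)
l**2 = (-5)**2 = 25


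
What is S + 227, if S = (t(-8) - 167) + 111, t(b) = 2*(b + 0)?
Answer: 155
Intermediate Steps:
t(b) = 2*b
S = -72 (S = (2*(-8) - 167) + 111 = (-16 - 167) + 111 = -183 + 111 = -72)
S + 227 = -72 + 227 = 155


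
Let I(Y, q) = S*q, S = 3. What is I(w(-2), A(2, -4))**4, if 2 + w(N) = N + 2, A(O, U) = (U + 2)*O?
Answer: 20736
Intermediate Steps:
A(O, U) = O*(2 + U) (A(O, U) = (2 + U)*O = O*(2 + U))
w(N) = N (w(N) = -2 + (N + 2) = -2 + (2 + N) = N)
I(Y, q) = 3*q
I(w(-2), A(2, -4))**4 = (3*(2*(2 - 4)))**4 = (3*(2*(-2)))**4 = (3*(-4))**4 = (-12)**4 = 20736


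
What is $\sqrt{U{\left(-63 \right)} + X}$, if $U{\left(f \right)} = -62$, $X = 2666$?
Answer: $2 \sqrt{651} \approx 51.029$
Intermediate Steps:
$\sqrt{U{\left(-63 \right)} + X} = \sqrt{-62 + 2666} = \sqrt{2604} = 2 \sqrt{651}$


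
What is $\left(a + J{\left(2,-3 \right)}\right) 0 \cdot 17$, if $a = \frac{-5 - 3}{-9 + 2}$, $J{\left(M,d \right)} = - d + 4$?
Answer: $0$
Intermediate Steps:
$J{\left(M,d \right)} = 4 - d$
$a = \frac{8}{7}$ ($a = - \frac{8}{-7} = \left(-8\right) \left(- \frac{1}{7}\right) = \frac{8}{7} \approx 1.1429$)
$\left(a + J{\left(2,-3 \right)}\right) 0 \cdot 17 = \left(\frac{8}{7} + \left(4 - -3\right)\right) 0 \cdot 17 = \left(\frac{8}{7} + \left(4 + 3\right)\right) 0 \cdot 17 = \left(\frac{8}{7} + 7\right) 0 \cdot 17 = \frac{57}{7} \cdot 0 \cdot 17 = 0 \cdot 17 = 0$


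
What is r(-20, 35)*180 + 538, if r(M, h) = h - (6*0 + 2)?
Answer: 6478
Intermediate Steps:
r(M, h) = -2 + h (r(M, h) = h - (0 + 2) = h - 1*2 = h - 2 = -2 + h)
r(-20, 35)*180 + 538 = (-2 + 35)*180 + 538 = 33*180 + 538 = 5940 + 538 = 6478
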